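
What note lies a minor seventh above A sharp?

A seventh above A lands on the letter G.
A minor seventh spans 10 semitones, so A# moves to pitch class 8. On the letter G that is G#.

G#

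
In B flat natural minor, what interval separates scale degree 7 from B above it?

Scale degree 7 of Bb natural minor is Ab.
Ab up to B: letters A→B make it a second; 3 semitones makes it augmented.

augmented second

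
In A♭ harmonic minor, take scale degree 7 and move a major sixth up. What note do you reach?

E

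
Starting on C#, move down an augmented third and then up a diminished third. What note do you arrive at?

An augmented third down from C# is Ab (letter A, 5 semitones down).
A diminished third up from Ab is Cbb (letter C, 2 semitones up).

Cbb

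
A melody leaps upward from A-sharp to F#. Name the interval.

minor sixth

Counting letters A–B–C–D–E–F gives a sixth.
A#→F# = 8 semitones, 1 narrower than the major sixth (9), so minor.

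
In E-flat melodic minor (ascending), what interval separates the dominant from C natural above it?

major second

The dominant of Eb melodic minor (ascending) is Bb.
Bb up to C: letters B→C make it a second; 2 semitones makes it major.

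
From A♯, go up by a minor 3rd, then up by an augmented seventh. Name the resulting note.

A minor third up from A# is C# (letter C, 3 semitones up).
An augmented seventh up from C# is B## (letter B, 12 semitones up).

B##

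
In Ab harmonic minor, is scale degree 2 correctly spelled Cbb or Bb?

Bb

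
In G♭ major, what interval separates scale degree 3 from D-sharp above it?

augmented third

Scale degree 3 of Gb major is Bb.
Bb up to D#: letters B→D make it a third; 5 semitones makes it augmented.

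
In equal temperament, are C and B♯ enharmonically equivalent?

C is pitch class 0; B# is pitch class 0.
All spellings map to pitch class 0, so they are enharmonically equivalent.

Yes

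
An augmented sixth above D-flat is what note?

D up a major sixth is B, so the target letter is B.
From Db, an augmented sixth is 10 semitones up: B.

B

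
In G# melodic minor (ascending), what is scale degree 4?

The G# melodic minor (ascending) scale runs G# A# B C# D# E# F##.
Degree 4 is C#.

C#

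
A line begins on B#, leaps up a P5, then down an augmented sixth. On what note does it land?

A perfect fifth up from B# is F## (letter F, 7 semitones up).
An augmented sixth down from F## is A (letter A, 10 semitones down).

A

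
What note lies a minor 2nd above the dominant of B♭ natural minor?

Gb

The dominant of Bb natural minor is F.
A minor second (1 semitone) above F lands on the letter G, giving Gb.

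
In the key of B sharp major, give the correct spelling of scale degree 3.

The B# major scale runs B# C## D## E# F## G## A##.
Degree 3 is D##.

D##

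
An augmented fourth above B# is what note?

A fourth above B lands on the letter E.
An augmented fourth spans 6 semitones, so B# moves to pitch class 6. On the letter E that is E##.

E##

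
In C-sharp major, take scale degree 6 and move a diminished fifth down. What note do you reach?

D##

Scale degree 6 of C# major is A#.
A diminished fifth (6 semitones) below A# lands on the letter D, giving D##.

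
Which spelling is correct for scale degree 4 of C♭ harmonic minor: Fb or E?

Fb

Each scale degree takes a distinct letter name. Degree 4 of a scale on C must use the letter F.
Fb and E are enharmonically the same pitch, but only Fb uses the letter F, so it is the correct spelling here.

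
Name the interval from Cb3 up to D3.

augmented second

Counting letters C–D gives a second.
Cb→D = 3 semitones, 1 wider than the major second (2), so augmented.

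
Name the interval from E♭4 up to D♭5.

minor seventh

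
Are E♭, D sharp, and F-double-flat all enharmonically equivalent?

Eb = pitch class 3 and D# = pitch class 3 and Fbb = pitch class 3 — the same pitch class, so they are enharmonic equivalents.

Yes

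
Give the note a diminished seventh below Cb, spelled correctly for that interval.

D

C down a major seventh is Db, so the target letter is D.
From Cb, a diminished seventh is 9 semitones down: D.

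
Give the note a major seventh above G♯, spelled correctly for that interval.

F##

A seventh above G lands on the letter F.
A major seventh spans 11 semitones, so G# moves to pitch class 7. On the letter F that is F##.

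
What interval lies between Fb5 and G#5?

Counting letters F–G gives a second.
Fb→G# = 4 semitones, 2 wider than the major second (2), so doubly augmented.

doubly augmented second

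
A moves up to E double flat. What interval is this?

doubly diminished fifth

The letter names run A→E, a span of 4 letter steps, so the interval is some kind of fifth.
A to Ebb is 5 semitones. A perfect fifth is 7, so 5 makes it doubly diminished.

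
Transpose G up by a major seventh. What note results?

F#

G up a major seventh is F#, so the target letter is F.
From G, a major seventh is 11 semitones up: F#.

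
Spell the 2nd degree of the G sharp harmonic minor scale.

A#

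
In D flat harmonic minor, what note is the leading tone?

C

Degree 7 takes the letter 6 steps above D, which is C.
In harmonic minor, degree 7 sits 11 semitones above the tonic. Db + 11 semitones is pitch class 0, spelled on C as C.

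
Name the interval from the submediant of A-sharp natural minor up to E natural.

The submediant of A# natural minor is F#.
F# up to E: letters F→E make it a seventh; 10 semitones makes it minor.

minor seventh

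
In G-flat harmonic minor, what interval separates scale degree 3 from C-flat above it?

major second

Scale degree 3 of Gb harmonic minor is Bbb.
Bbb up to Cb: letters B→C make it a second; 2 semitones makes it major.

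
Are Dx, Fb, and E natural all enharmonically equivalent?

D## = pitch class 4 and Fb = pitch class 4 and E = pitch class 4 — the same pitch class, so they are enharmonic equivalents.

Yes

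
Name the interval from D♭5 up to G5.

augmented fourth

Counting letters D–E–F–G gives a fourth.
Db→G = 6 semitones, 1 wider than the perfect fourth (5), so augmented.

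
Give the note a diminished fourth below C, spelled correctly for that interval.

A fourth below C lands on the letter G.
A diminished fourth spans 4 semitones, so C moves to pitch class 8. On the letter G that is G#.

G#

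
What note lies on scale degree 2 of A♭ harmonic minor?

The Ab harmonic minor scale runs Ab Bb Cb Db Eb Fb G.
Degree 2 is Bb.

Bb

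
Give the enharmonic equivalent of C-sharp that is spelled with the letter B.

C# is pitch class 1. The letter B alone is pitch class 11.
To reach pitch class 1 from B requires an offset of +2 semitones, i.e. double sharp: B##.

B##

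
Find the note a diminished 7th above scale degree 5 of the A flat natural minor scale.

Dbb

Scale degree 5 of Ab natural minor is Eb.
A diminished seventh (9 semitones) above Eb lands on the letter D, giving Dbb.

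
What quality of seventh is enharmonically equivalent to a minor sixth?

doubly diminished

A minor sixth spans 8 semitones.
A seventh spanning 8 semitones is doubly diminished (the major seventh is 11).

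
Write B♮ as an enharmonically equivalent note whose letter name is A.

B is pitch class 11. The letter A alone is pitch class 9.
To reach pitch class 11 from A requires an offset of +2 semitones, i.e. double sharp: A##.

A##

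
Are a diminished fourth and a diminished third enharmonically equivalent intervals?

A diminished fourth spans 4 semitones; a diminished third spans 2.
The spans differ, so they are not enharmonic equivalents.

No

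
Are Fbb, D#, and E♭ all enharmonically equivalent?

Yes

Fbb is pitch class 3; D# is pitch class 3; Eb is pitch class 3.
All spellings map to pitch class 3, so they are enharmonically equivalent.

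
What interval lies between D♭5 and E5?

augmented second

Counting letters D–E gives a second.
Db→E = 3 semitones, 1 wider than the major second (2), so augmented.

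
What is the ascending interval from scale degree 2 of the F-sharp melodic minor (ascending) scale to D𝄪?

augmented fifth

Scale degree 2 of F# melodic minor (ascending) is G#.
G# up to D##: letters G→D make it a fifth; 8 semitones makes it augmented.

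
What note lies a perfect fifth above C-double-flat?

A fifth above C lands on the letter G.
A perfect fifth spans 7 semitones, so Cbb moves to pitch class 5. On the letter G that is Gbb.

Gbb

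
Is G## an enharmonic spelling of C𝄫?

No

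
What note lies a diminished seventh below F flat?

A seventh below F lands on the letter G.
A diminished seventh spans 9 semitones, so Fb moves to pitch class 7. On the letter G that is G.

G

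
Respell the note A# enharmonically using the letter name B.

A# is pitch class 10. The letter B alone is pitch class 11.
To reach pitch class 10 from B requires an offset of -1 semitone, i.e. flat: Bb.

Bb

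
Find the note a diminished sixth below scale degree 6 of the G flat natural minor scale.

G

Scale degree 6 of Gb natural minor is Ebb.
A diminished sixth (7 semitones) below Ebb lands on the letter G, giving G.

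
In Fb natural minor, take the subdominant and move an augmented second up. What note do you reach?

The subdominant of Fb natural minor is Bbb.
An augmented second (3 semitones) above Bbb lands on the letter C, giving C.

C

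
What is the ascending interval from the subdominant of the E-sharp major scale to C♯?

minor third

The subdominant of E# major is A#.
A# up to C#: letters A→C make it a third; 3 semitones makes it minor.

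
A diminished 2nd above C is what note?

Dbb

C up a major second is D, so the target letter is D.
From C, a diminished second is 0 semitones up: Dbb.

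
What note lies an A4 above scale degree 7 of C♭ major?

E

Scale degree 7 of Cb major is Bb.
An augmented fourth (6 semitones) above Bb lands on the letter E, giving E.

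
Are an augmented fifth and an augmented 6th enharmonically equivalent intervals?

No

An augmented fifth spans 8 semitones; an augmented sixth spans 10.
The spans differ, so they are not enharmonic equivalents.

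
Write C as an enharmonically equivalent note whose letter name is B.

B#

C is pitch class 0. The letter B alone is pitch class 11.
To reach pitch class 0 from B requires an offset of +1 semitone, i.e. sharp: B#.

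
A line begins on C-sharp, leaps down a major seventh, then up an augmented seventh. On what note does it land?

C##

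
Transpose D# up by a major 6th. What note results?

B#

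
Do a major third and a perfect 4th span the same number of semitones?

No

A major third spans 4 semitones; a perfect fourth spans 5.
The spans differ, so they are not enharmonic equivalents.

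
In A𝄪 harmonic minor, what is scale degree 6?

F##

Degree 6 takes the letter 5 steps above A, which is F.
In harmonic minor, degree 6 sits 8 semitones above the tonic. A## + 8 semitones is pitch class 7, spelled on F as F##.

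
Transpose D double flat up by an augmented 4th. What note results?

Gb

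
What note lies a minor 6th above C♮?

C up a major sixth is A, so the target letter is A.
From C, a minor sixth is 8 semitones up: Ab.

Ab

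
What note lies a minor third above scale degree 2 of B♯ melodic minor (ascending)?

E#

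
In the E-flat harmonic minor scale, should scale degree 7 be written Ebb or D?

D

Each scale degree takes a distinct letter name. Degree 7 of a scale on E must use the letter D.
D and Ebb are enharmonically the same pitch, but only D uses the letter D, so it is the correct spelling here.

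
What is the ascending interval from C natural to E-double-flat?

diminished third

The letter names run C→E, a span of 2 letter steps, so the interval is some kind of third.
C to Ebb is 2 semitones. A major third is 4, so 2 makes it diminished.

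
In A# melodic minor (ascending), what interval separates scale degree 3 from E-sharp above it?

major third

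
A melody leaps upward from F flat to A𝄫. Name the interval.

minor third

Counting letters F–G–A gives a third.
Fb→Abb = 3 semitones, 1 narrower than the major third (4), so minor.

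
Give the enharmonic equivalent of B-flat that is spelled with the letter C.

Cbb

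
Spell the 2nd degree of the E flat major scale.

F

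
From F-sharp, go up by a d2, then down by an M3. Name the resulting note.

A diminished second up from F# is Gb (letter G, 0 semitones up).
A major third down from Gb is Ebb (letter E, 4 semitones down).

Ebb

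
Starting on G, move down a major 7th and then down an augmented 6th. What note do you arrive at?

A major seventh down from G is Ab (letter A, 11 semitones down).
An augmented sixth down from Ab is Cbb (letter C, 10 semitones down).

Cbb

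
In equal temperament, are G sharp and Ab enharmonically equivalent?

Yes

G# is pitch class 8; Ab is pitch class 8.
All spellings map to pitch class 8, so they are enharmonically equivalent.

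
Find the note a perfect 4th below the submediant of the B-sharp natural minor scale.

The submediant of B# natural minor is G#.
A perfect fourth (5 semitones) below G# lands on the letter D, giving D#.

D#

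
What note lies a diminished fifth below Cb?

F

C down a perfect fifth is F, so the target letter is F.
From Cb, a diminished fifth is 6 semitones down: F.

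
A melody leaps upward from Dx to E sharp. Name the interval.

minor second

Counting letters D–E gives a second.
D##→E# = 1 semitone, 1 narrower than the major second (2), so minor.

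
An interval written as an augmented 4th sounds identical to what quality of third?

doubly augmented

An augmented fourth spans 6 semitones.
A third spanning 6 semitones is doubly augmented (the major third is 4).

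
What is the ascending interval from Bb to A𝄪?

doubly augmented seventh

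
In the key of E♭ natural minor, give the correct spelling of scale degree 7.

Db

The Eb natural minor scale runs Eb F Gb Ab Bb Cb Db.
Degree 7 is Db.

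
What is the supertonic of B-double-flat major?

Cb

The Bbb major scale runs Bbb Cb Db Ebb Fb Gb Ab.
Degree 2 is Cb.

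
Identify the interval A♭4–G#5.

augmented seventh

The letter names run A→G, a span of 6 letter steps, so the interval is some kind of seventh.
Ab to G# is 12 semitones. A major seventh is 11, so 12 makes it augmented.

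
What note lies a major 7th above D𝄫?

Cb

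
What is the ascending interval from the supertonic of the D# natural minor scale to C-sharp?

The supertonic of D# natural minor is E#.
E# up to C#: letters E→C make it a sixth; 8 semitones makes it minor.

minor sixth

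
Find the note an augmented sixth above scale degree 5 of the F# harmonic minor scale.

A##

Scale degree 5 of F# harmonic minor is C#.
An augmented sixth (10 semitones) above C# lands on the letter A, giving A##.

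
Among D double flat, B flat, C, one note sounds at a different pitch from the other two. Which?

Bb

In 12-tone equal temperament, enharmonic equivalents share a pitch class. Dbb is pitch class 0; Bb is pitch class 10; C is pitch class 0.
Dbb and C share pitch class 0, while Bb is pitch class 10.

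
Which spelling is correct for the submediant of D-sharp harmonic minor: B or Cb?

Each scale degree takes a distinct letter name. Degree 6 of a scale on D must use the letter B.
B and Cb are enharmonically the same pitch, but only B uses the letter B, so it is the correct spelling here.

B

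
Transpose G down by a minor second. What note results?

G down a major second is F, so the target letter is F.
From G, a minor second is 1 semitone down: F#.

F#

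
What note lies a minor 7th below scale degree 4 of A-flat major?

Scale degree 4 of Ab major is Db.
A minor seventh (10 semitones) below Db lands on the letter E, giving Eb.

Eb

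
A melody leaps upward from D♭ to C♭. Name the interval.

minor seventh

Counting letters D–E–F–G–A–B–C gives a seventh.
Db→Cb = 10 semitones, 1 narrower than the major seventh (11), so minor.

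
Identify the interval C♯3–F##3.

augmented fourth

Counting letters C–D–E–F gives a fourth.
C#→F## = 6 semitones, 1 wider than the perfect fourth (5), so augmented.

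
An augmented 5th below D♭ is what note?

D down a perfect fifth is G, so the target letter is G.
From Db, an augmented fifth is 8 semitones down: Gbb.

Gbb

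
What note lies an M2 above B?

C#

B up a major second is C#, so the target letter is C.
From B, a major second is 2 semitones up: C#.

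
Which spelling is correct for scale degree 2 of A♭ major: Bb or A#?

Bb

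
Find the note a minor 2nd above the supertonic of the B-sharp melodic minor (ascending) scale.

The supertonic of B# melodic minor (ascending) is C##.
A minor second (1 semitone) above C## lands on the letter D, giving D#.

D#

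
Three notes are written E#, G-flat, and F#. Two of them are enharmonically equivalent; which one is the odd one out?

In 12-tone equal temperament, enharmonic equivalents share a pitch class. E# is pitch class 5; Gb is pitch class 6; F# is pitch class 6.
Gb and F# share pitch class 6, while E# is pitch class 5.

E#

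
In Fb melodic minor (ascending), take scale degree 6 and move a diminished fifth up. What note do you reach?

Scale degree 6 of Fb melodic minor (ascending) is Db.
A diminished fifth (6 semitones) above Db lands on the letter A, giving Abb.

Abb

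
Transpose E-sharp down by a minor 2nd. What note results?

D##

E down a major second is D, so the target letter is D.
From E#, a minor second is 1 semitone down: D##.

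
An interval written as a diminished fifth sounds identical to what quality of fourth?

augmented

A diminished fifth spans 6 semitones.
A fourth spanning 6 semitones is augmented (the perfect fourth is 5).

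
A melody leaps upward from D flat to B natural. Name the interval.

Counting letters D–E–F–G–A–B gives a sixth.
Db→B = 10 semitones, 1 wider than the major sixth (9), so augmented.

augmented sixth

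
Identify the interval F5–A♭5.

Counting letters F–G–A gives a third.
F→Ab = 3 semitones, 1 narrower than the major third (4), so minor.

minor third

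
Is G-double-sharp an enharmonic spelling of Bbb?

G## = pitch class 9 and Bbb = pitch class 9 — the same pitch class, so they are enharmonic equivalents.

Yes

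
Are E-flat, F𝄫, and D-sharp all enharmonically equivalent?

Eb is pitch class 3; Fbb is pitch class 3; D# is pitch class 3.
All spellings map to pitch class 3, so they are enharmonically equivalent.

Yes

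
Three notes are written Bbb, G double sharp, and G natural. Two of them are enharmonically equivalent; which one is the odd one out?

G

In 12-tone equal temperament, enharmonic equivalents share a pitch class. Bbb is pitch class 9; G## is pitch class 9; G is pitch class 7.
Bbb and G## share pitch class 9, while G is pitch class 7.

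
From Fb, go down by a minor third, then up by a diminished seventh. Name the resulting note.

Cbb

A minor third down from Fb is Db (letter D, 3 semitones down).
A diminished seventh up from Db is Cbb (letter C, 9 semitones up).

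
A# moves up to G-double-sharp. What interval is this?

The letter names run A→G, a span of 6 letter steps, so the interval is some kind of seventh.
A# to G## is 11 semitones. A major seventh is 11, so 11 makes it major.

major seventh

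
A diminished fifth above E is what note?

Bb

A fifth above E lands on the letter B.
A diminished fifth spans 6 semitones, so E moves to pitch class 10. On the letter B that is Bb.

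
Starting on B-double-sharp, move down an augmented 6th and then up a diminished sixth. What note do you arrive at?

An augmented sixth down from B## is D# (letter D, 10 semitones down).
A diminished sixth up from D# is Bb (letter B, 7 semitones up).

Bb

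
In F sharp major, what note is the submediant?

Degree 6 takes the letter 5 steps above F, which is D.
In major, degree 6 sits 9 semitones above the tonic. F# + 9 semitones is pitch class 3, spelled on D as D#.

D#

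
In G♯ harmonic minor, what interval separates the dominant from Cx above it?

major seventh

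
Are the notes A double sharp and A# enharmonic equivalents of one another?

No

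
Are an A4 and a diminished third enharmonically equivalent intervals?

No

An augmented fourth spans 6 semitones; a diminished third spans 2.
The spans differ, so they are not enharmonic equivalents.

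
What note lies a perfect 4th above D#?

A fourth above D lands on the letter G.
A perfect fourth spans 5 semitones, so D# moves to pitch class 8. On the letter G that is G#.

G#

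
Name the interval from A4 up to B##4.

The letter names run A→B, a span of 1 letter step, so the interval is some kind of second.
A to B## is 4 semitones. A major second is 2, so 4 makes it doubly augmented.

doubly augmented second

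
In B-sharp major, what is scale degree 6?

G##

The B# major scale runs B# C## D## E# F## G## A##.
Degree 6 is G##.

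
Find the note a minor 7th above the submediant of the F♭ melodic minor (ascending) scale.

Cb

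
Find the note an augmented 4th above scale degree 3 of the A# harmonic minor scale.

Scale degree 3 of A# harmonic minor is C#.
An augmented fourth (6 semitones) above C# lands on the letter F, giving F##.

F##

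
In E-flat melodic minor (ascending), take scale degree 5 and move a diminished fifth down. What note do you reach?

E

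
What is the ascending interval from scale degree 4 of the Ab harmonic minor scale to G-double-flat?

diminished fourth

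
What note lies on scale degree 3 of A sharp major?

The A# major scale runs A# B# C## D# E# F## G##.
Degree 3 is C##.

C##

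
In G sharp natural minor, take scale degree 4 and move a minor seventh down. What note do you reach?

Scale degree 4 of G# natural minor is C#.
A minor seventh (10 semitones) below C# lands on the letter D, giving D#.

D#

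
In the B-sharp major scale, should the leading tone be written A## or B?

A##

Each scale degree takes a distinct letter name. Degree 7 of a scale on B must use the letter A.
A## and B are enharmonically the same pitch, but only A## uses the letter A, so it is the correct spelling here.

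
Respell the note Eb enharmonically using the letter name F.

Plain F sits 2 semitones above Eb, so on the letter F the same pitch needs a double flat: Fbb.

Fbb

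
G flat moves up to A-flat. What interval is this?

major second

Counting letters G–A gives a second.
Gb→Ab = 2 semitones, exactly the major second.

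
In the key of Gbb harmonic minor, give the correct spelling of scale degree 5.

Dbb

Degree 5 takes the letter 4 steps above G, which is D.
In harmonic minor, degree 5 sits 7 semitones above the tonic. Gbb + 7 semitones is pitch class 0, spelled on D as Dbb.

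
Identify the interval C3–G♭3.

The letter names run C→G, a span of 4 letter steps, so the interval is some kind of fifth.
C to Gb is 6 semitones. A perfect fifth is 7, so 6 makes it diminished.

diminished fifth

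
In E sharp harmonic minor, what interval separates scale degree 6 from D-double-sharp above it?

Scale degree 6 of E# harmonic minor is C#.
C# up to D##: letters C→D make it a second; 3 semitones makes it augmented.

augmented second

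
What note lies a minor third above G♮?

Bb

A third above G lands on the letter B.
A minor third spans 3 semitones, so G moves to pitch class 10. On the letter B that is Bb.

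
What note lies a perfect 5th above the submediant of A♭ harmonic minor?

The submediant of Ab harmonic minor is Fb.
A perfect fifth (7 semitones) above Fb lands on the letter C, giving Cb.

Cb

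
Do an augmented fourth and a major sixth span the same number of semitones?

No

An augmented fourth spans 6 semitones; a major sixth spans 9.
The spans differ, so they are not enharmonic equivalents.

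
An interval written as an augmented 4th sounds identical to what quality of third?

An augmented fourth spans 6 semitones.
A third spanning 6 semitones is doubly augmented (the major third is 4).

doubly augmented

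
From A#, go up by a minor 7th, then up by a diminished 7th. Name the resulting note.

A minor seventh up from A# is G# (letter G, 10 semitones up).
A diminished seventh up from G# is F (letter F, 9 semitones up).

F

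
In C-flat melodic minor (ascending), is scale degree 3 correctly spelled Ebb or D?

Each scale degree takes a distinct letter name. Degree 3 of a scale on C must use the letter E.
Ebb and D are enharmonically the same pitch, but only Ebb uses the letter E, so it is the correct spelling here.

Ebb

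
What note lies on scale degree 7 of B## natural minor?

Degree 7 takes the letter 6 steps above B, which is A.
In natural minor, degree 7 sits 10 semitones above the tonic. B## + 10 semitones is pitch class 11, spelled on A as A##.

A##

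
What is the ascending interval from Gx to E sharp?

Counting letters G–A–B–C–D–E gives a sixth.
G##→E# = 8 semitones, 1 narrower than the major sixth (9), so minor.

minor sixth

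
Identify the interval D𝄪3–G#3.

Counting letters D–E–F–G gives a fourth.
D##→G# = 4 semitones, 1 narrower than the perfect fourth (5), so diminished.

diminished fourth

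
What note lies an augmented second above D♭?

E

A second above D lands on the letter E.
An augmented second spans 3 semitones, so Db moves to pitch class 4. On the letter E that is E.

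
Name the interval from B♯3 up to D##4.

major third

Counting letters B–C–D gives a third.
B#→D## = 4 semitones, exactly the major third.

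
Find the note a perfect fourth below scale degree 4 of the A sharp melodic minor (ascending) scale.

A#

Scale degree 4 of A# melodic minor (ascending) is D#.
A perfect fourth (5 semitones) below D# lands on the letter A, giving A#.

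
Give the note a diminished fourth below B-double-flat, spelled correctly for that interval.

A fourth below B lands on the letter F.
A diminished fourth spans 4 semitones, so Bbb moves to pitch class 5. On the letter F that is F.

F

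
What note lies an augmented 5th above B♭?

A fifth above B lands on the letter F.
An augmented fifth spans 8 semitones, so Bb moves to pitch class 6. On the letter F that is F#.

F#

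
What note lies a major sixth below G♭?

A sixth below G lands on the letter B.
A major sixth spans 9 semitones, so Gb moves to pitch class 9. On the letter B that is Bbb.

Bbb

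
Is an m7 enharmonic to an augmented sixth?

Yes

A minor seventh spans 10 semitones; an augmented sixth spans 10.
They are enharmonically equivalent.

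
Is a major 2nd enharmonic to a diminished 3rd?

Yes

A major second spans 2 semitones; a diminished third spans 2.
They are enharmonically equivalent.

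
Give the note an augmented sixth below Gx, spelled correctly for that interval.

B

A sixth below G lands on the letter B.
An augmented sixth spans 10 semitones, so G## moves to pitch class 11. On the letter B that is B.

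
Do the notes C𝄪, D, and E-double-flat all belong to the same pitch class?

Yes

C## is pitch class 2; D is pitch class 2; Ebb is pitch class 2.
All spellings map to pitch class 2, so they are enharmonically equivalent.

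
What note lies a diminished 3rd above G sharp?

A third above G lands on the letter B.
A diminished third spans 2 semitones, so G# moves to pitch class 10. On the letter B that is Bb.

Bb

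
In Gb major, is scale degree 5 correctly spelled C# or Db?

Db

Each scale degree takes a distinct letter name. Degree 5 of a scale on G must use the letter D.
Db and C# are enharmonically the same pitch, but only Db uses the letter D, so it is the correct spelling here.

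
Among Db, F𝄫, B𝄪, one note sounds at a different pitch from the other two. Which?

In 12-tone equal temperament, enharmonic equivalents share a pitch class. Db is pitch class 1; Fbb is pitch class 3; B## is pitch class 1.
Db and B## share pitch class 1, while Fbb is pitch class 3.

Fbb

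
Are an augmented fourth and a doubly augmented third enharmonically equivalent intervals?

An augmented fourth spans 6 semitones; a doubly augmented third spans 6.
They are enharmonically equivalent.

Yes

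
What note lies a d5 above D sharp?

A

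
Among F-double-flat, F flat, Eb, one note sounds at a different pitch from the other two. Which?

Fb

In 12-tone equal temperament, enharmonic equivalents share a pitch class. Fbb is pitch class 3; Fb is pitch class 4; Eb is pitch class 3.
Fbb and Eb share pitch class 3, while Fb is pitch class 4.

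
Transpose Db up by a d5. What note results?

Abb

A fifth above D lands on the letter A.
A diminished fifth spans 6 semitones, so Db moves to pitch class 7. On the letter A that is Abb.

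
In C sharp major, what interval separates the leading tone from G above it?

The leading tone of C# major is B#.
B# up to G: letters B→G make it a sixth; 7 semitones makes it diminished.

diminished sixth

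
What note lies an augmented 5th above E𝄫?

Bb

E up a perfect fifth is B, so the target letter is B.
From Ebb, an augmented fifth is 8 semitones up: Bb.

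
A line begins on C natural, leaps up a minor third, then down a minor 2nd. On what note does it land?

A minor third up from C is Eb (letter E, 3 semitones up).
A minor second down from Eb is D (letter D, 1 semitone down).

D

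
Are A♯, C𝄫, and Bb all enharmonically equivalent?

A# is pitch class 10; Cbb is pitch class 10; Bb is pitch class 10.
All spellings map to pitch class 10, so they are enharmonically equivalent.

Yes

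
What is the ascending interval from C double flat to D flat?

augmented second

The letter names run C→D, a span of 1 letter step, so the interval is some kind of second.
Cbb to Db is 3 semitones. A major second is 2, so 3 makes it augmented.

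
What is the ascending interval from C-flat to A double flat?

minor sixth

Counting letters C–D–E–F–G–A gives a sixth.
Cb→Abb = 8 semitones, 1 narrower than the major sixth (9), so minor.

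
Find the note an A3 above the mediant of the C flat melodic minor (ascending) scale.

The mediant of Cb melodic minor (ascending) is Ebb.
An augmented third (5 semitones) above Ebb lands on the letter G, giving G.

G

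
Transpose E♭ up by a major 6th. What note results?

C

E up a major sixth is C#, so the target letter is C.
From Eb, a major sixth is 9 semitones up: C.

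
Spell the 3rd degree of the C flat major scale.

Eb

The Cb major scale runs Cb Db Eb Fb Gb Ab Bb.
Degree 3 is Eb.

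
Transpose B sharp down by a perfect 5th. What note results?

E#

B down a perfect fifth is E, so the target letter is E.
From B#, a perfect fifth is 7 semitones down: E#.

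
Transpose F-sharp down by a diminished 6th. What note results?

A##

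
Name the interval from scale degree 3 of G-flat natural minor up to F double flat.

diminished fifth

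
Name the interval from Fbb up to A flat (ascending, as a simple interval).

augmented third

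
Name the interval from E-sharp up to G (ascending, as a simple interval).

Counting letters E–F–G gives a third.
E#→G = 2 semitones, 2 narrower than the major third (4), so diminished.

diminished third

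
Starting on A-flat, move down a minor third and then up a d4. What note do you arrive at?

Bbb

A minor third down from Ab is F (letter F, 3 semitones down).
A diminished fourth up from F is Bbb (letter B, 4 semitones up).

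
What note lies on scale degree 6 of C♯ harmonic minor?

The C# harmonic minor scale runs C# D# E F# G# A B#.
Degree 6 is A.

A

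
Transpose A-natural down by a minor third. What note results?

A down a major third is F, so the target letter is F.
From A, a minor third is 3 semitones down: F#.

F#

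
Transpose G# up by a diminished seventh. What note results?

G up a major seventh is F#, so the target letter is F.
From G#, a diminished seventh is 9 semitones up: F.

F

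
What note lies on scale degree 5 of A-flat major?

Degree 5 takes the letter 4 steps above A, which is E.
In major, degree 5 sits 7 semitones above the tonic. Ab + 7 semitones is pitch class 3, spelled on E as Eb.

Eb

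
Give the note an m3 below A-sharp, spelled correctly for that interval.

A down a major third is F, so the target letter is F.
From A#, a minor third is 3 semitones down: F##.

F##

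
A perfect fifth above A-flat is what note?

A fifth above A lands on the letter E.
A perfect fifth spans 7 semitones, so Ab moves to pitch class 3. On the letter E that is Eb.

Eb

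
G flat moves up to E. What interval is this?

Counting letters G–A–B–C–D–E gives a sixth.
Gb→E = 10 semitones, 1 wider than the major sixth (9), so augmented.

augmented sixth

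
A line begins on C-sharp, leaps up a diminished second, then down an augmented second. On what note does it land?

Cbb

A diminished second up from C# is Db (letter D, 0 semitones up).
An augmented second down from Db is Cbb (letter C, 3 semitones down).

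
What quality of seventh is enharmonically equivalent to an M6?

diminished

A major sixth spans 9 semitones.
A seventh spanning 9 semitones is diminished (the major seventh is 11).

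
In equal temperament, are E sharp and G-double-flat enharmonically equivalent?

E# is pitch class 5; Gbb is pitch class 5.
All spellings map to pitch class 5, so they are enharmonically equivalent.

Yes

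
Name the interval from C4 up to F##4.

Counting letters C–D–E–F gives a fourth.
C→F## = 7 semitones, 2 wider than the perfect fourth (5), so doubly augmented.

doubly augmented fourth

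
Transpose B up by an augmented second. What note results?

C##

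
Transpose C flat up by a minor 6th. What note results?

A sixth above C lands on the letter A.
A minor sixth spans 8 semitones, so Cb moves to pitch class 7. On the letter A that is Abb.

Abb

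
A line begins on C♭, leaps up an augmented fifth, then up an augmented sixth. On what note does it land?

An augmented fifth up from Cb is G (letter G, 8 semitones up).
An augmented sixth up from G is E# (letter E, 10 semitones up).

E#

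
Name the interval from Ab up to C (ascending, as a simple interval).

major third

Counting letters A–B–C gives a third.
Ab→C = 4 semitones, exactly the major third.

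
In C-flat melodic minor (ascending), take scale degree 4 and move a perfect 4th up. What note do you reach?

Bbb

Scale degree 4 of Cb melodic minor (ascending) is Fb.
A perfect fourth (5 semitones) above Fb lands on the letter B, giving Bbb.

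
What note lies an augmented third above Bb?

D#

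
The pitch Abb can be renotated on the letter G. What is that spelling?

Abb is pitch class 7. The letter G alone is pitch class 7.
Pitch class 7 on G needs no accidental: G.

G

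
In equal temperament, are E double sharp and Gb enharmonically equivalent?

Yes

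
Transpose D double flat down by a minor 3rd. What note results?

Bbb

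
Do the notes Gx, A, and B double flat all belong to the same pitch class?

Yes

G## is pitch class 9; A is pitch class 9; Bbb is pitch class 9.
All spellings map to pitch class 9, so they are enharmonically equivalent.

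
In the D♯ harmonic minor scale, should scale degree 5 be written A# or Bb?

Each scale degree takes a distinct letter name. Degree 5 of a scale on D must use the letter A.
A# and Bb are enharmonically the same pitch, but only A# uses the letter A, so it is the correct spelling here.

A#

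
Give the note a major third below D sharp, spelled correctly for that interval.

A third below D lands on the letter B.
A major third spans 4 semitones, so D# moves to pitch class 11. On the letter B that is B.

B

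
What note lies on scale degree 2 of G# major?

A#

Degree 2 takes the letter 1 step above G, which is A.
In major, degree 2 sits 2 semitones above the tonic. G# + 2 semitones is pitch class 10, spelled on A as A#.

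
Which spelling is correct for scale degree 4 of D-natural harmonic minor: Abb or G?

Each scale degree takes a distinct letter name. Degree 4 of a scale on D must use the letter G.
G and Abb are enharmonically the same pitch, but only G uses the letter G, so it is the correct spelling here.

G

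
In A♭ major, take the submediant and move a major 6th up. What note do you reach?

D

The submediant of Ab major is F.
A major sixth (9 semitones) above F lands on the letter D, giving D.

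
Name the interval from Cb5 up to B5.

Counting letters C–D–E–F–G–A–B gives a seventh.
Cb→B = 12 semitones, 1 wider than the major seventh (11), so augmented.

augmented seventh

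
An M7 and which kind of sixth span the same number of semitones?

doubly augmented

A major seventh spans 11 semitones.
A sixth spanning 11 semitones is doubly augmented (the major sixth is 9).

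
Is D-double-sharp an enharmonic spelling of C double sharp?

No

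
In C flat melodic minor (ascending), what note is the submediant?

Ab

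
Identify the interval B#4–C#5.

minor second

The letter names run B→C, a span of 1 letter step, so the interval is some kind of second.
B# to C# is 1 semitone. A major second is 2, so 1 makes it minor.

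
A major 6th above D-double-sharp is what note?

B##

D up a major sixth is B, so the target letter is B.
From D##, a major sixth is 9 semitones up: B##.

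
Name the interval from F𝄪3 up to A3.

diminished third

Counting letters F–G–A gives a third.
F##→A = 2 semitones, 2 narrower than the major third (4), so diminished.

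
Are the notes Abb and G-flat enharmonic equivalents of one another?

Two spellings are enharmonically equivalent only if they share a pitch class.
Here Abb → 7, Gb → 6; 6 ≠ 7, so they are not.

No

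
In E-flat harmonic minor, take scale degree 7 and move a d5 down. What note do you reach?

Scale degree 7 of Eb harmonic minor is D.
A diminished fifth (6 semitones) below D lands on the letter G, giving G#.

G#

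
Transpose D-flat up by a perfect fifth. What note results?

D up a perfect fifth is A, so the target letter is A.
From Db, a perfect fifth is 7 semitones up: Ab.

Ab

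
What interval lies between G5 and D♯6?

Counting letters G–A–B–C–D gives a fifth.
G→D# = 8 semitones, 1 wider than the perfect fifth (7), so augmented.

augmented fifth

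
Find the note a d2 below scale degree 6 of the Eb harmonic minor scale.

B

Scale degree 6 of Eb harmonic minor is Cb.
A diminished second (0 semitones) below Cb lands on the letter B, giving B.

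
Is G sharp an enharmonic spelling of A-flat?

Yes

G# = pitch class 8 and Ab = pitch class 8 — the same pitch class, so they are enharmonic equivalents.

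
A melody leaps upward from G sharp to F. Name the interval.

diminished seventh

Counting letters G–A–B–C–D–E–F gives a seventh.
G#→F = 9 semitones, 2 narrower than the major seventh (11), so diminished.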